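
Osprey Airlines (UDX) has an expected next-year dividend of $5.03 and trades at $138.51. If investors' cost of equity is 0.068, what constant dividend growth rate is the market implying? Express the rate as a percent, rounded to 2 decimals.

From P₀ = D₁/(r − g), the implied growth is g = r − D₁/P₀.
g = 0.068 − 5.03/138.51 = 0.068 − 0.03632 = 0.03168

3.17%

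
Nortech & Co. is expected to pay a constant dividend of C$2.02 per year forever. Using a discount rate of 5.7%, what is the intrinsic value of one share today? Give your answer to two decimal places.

Zero-growth DDM (perpetuity): P₀ = D/r = 2.02 / 0.057 = 35.4386

C$35.44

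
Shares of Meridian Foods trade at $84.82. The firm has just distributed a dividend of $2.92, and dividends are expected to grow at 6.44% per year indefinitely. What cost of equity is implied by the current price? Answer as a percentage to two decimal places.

Rearranging the constant-growth DDM: r = D₁/P₀ + g.
D₁ = 2.92 × (1 + 0.0644) = 3.1080.
r = 3.1080 / 84.82 + 0.0644 = 0.03664 + 0.0644 = 0.10104

10.10%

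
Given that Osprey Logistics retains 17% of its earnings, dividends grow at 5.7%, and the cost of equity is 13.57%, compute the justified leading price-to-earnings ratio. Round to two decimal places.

Payout ratio b = 1 − 0.17 = 0.83.
Justified leading P/E = b/(r−g) = 0.83/(0.1357−0.057) = 10.5464

10.55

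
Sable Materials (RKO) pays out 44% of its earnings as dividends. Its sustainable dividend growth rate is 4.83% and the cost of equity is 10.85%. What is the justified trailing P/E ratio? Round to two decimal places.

7.66

Justified trailing P/E = b(1+g)/(r−g) = 0.44×(1+0.0483)/(0.1085−0.0483) = 7.6620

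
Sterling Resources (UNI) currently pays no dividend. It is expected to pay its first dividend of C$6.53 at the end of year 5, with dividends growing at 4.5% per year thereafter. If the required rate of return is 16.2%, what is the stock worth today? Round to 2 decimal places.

Deferred-dividend DDM. At t=4 the remaining stream is a growing perpetuity with first payment D_5 = 6.53.
V_4 = D_5/(r−g) = 6.53/(0.162−0.045) = 55.8120
P₀ = V_4/(1+r)^4 = 55.8120/(1+0.162)^4 = 30.6128

C$30.61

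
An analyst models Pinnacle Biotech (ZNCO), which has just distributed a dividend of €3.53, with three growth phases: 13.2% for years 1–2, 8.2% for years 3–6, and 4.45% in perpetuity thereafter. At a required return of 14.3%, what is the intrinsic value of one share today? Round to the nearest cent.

€48.54

Three-stage DDM. Project D₁…D_6; terminal Gordon value at t=6 with g = 0.0445; discount at r = 0.143.
D_1 = 3.9960
D_2 = 4.5234
D_3 = 4.8943
D_4 = 5.2957
D_5 = 5.7299
D_6 = 6.1998
TV_6 = 6.4757/(0.143−0.0445) = 65.7429
P₀ = Σ Dₜ/(1+r)ᵗ + TV_6/(1+r)^6 = 48.5391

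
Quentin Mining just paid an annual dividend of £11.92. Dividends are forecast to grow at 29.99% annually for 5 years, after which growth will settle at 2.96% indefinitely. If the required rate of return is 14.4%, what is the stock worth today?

Two-stage DDM. Project D₁…D_5 at 0.2999, terminal growth 0.0296, discount at r = 0.144.
D_1 = 15.4948
D_2 = 20.1417
D_3 = 26.1822
D_4 = 34.0342
D_5 = 44.2411
Terminal value at t=5: TV = D_6/(r−g) = 45.5506/(0.144−0.0296) = 398.1700
P₀ = 15.4948/(1+0.144)^1 + 20.1417/(1+0.144)^2 + 26.1822/(1+0.144)^3 + 34.0342/(1+0.144)^4 + 44.2411/(1+0.144)^5 + 398.1700/(1+0.144)^5 = 292.0782

£292.08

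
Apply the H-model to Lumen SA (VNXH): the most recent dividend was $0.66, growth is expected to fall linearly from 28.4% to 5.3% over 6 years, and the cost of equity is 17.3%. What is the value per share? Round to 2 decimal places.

$9.60

H-model: P₀ = D₀[(1+g_L) + H(g_S−g_L)]/(r−g_L), with H = 6/2 = 3.
P₀ = 0.66 × [(1+0.053) + 3×(0.284−0.053)] / (0.173−0.053)
   = 0.66 × 1.7460 / 0.12 = 9.6030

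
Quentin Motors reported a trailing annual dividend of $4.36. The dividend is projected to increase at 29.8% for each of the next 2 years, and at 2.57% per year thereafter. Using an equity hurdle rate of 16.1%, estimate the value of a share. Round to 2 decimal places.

Two-stage DDM. Project D₁…D_2 at 0.298, terminal growth 0.0257, discount at r = 0.161.
D_1 = 5.6593
D_2 = 7.3457
Terminal value at t=2: TV = D_3/(r−g) = 7.5345/(0.161−0.0257) = 55.6876
P₀ = 5.6593/(1+0.161)^1 + 7.3457/(1+0.161)^2 + 55.6876/(1+0.161)^2 = 51.6379

$51.64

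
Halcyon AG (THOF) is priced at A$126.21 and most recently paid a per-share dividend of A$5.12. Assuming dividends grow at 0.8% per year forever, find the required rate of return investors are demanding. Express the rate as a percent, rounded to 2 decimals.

Rearranging the constant-growth DDM: r = D₁/P₀ + g.
D₁ = 5.12 × (1 + 0.008) = 5.1610.
r = 5.1610 / 126.21 + 0.008 = 0.04089 + 0.008 = 0.04889

4.89%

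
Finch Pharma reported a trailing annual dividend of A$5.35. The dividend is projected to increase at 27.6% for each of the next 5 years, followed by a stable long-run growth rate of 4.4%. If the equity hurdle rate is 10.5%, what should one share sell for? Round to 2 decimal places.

A$230.05

Two-stage DDM. Project D₁…D_5 at 0.276, terminal growth 0.044, discount at r = 0.105.
D_1 = 6.8266
D_2 = 8.7107
D_3 = 11.1149
D_4 = 14.1826
D_5 = 18.0970
Terminal value at t=5: TV = D_6/(r−g) = 18.8933/(0.105−0.044) = 309.7261
P₀ = 6.8266/(1+0.105)^1 + 8.7107/(1+0.105)^2 + 11.1149/(1+0.105)^3 + 14.1826/(1+0.105)^4 + 18.0970/(1+0.105)^5 + 309.7261/(1+0.105)^5 = 230.0512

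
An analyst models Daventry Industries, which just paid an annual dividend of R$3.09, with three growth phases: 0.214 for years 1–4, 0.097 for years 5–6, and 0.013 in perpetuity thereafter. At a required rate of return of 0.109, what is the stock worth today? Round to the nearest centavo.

Three-stage DDM. Project D₁…D_6; terminal Gordon value at t=6 with g = 0.013; discount at r = 0.109.
D_1 = 3.7513
D_2 = 4.5540
D_3 = 5.5286
D_4 = 6.7117
D_5 = 7.3627
D_6 = 8.0769
TV_6 = 8.1819/(0.109−0.013) = 85.2285
P₀ = Σ Dₜ/(1+r)ᵗ + TV_6/(1+r)^6 = 70.1205

R$70.12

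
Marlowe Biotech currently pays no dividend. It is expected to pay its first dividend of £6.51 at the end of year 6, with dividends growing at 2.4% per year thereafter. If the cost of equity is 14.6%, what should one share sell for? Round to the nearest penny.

£27.00

Deferred-dividend DDM. At t=5 the remaining stream is a growing perpetuity with first payment D_6 = 6.51.
V_5 = D_6/(r−g) = 6.51/(0.146−0.024) = 53.3607
P₀ = V_5/(1+r)^5 = 53.3607/(1+0.146)^5 = 26.9959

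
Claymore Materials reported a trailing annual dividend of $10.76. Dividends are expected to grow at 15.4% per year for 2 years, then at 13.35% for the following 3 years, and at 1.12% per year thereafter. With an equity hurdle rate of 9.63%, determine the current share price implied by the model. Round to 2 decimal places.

Three-stage DDM. Project D₁…D_5; terminal Gordon value at t=5 with g = 0.0112; discount at r = 0.0963.
D_1 = 12.4170
D_2 = 14.3293
D_3 = 16.2422
D_4 = 18.4106
D_5 = 20.8684
TV_5 = 21.1021/(0.0963−0.0112) = 247.9682
P₀ = Σ Dₜ/(1+r)ᵗ + TV_5/(1+r)^5 = 218.0833

$218.08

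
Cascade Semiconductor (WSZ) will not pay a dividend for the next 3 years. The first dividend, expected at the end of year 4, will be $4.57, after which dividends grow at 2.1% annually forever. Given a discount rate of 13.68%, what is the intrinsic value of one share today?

Deferred-dividend DDM. At t=3 the remaining stream is a growing perpetuity with first payment D_4 = 4.57.
V_3 = D_4/(r−g) = 4.57/(0.1368−0.021) = 39.4646
P₀ = V_3/(1+r)^3 = 39.4646/(1+0.1368)^3 = 26.8631

$26.86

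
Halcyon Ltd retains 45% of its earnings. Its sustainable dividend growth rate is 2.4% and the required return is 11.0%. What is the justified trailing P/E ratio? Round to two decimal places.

Payout ratio b = 1 − 0.45 = 0.55.
Justified trailing P/E = b(1+g)/(r−g) = 0.55×(1+0.024)/(0.11−0.024) = 6.5488

6.55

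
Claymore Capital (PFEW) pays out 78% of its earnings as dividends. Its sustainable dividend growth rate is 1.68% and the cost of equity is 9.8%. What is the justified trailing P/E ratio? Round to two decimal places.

Justified trailing P/E = b(1+g)/(r−g) = 0.78×(1+0.0168)/(0.098−0.0168) = 9.7673

9.77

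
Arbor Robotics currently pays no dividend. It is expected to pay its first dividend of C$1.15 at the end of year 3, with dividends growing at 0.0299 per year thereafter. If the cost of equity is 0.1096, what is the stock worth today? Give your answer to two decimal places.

C$11.72

Deferred-dividend DDM. At t=2 the remaining stream is a growing perpetuity with first payment D_3 = 1.15.
V_2 = D_3/(r−g) = 1.15/(0.1096−0.0299) = 14.4291
P₀ = V_2/(1+r)^2 = 14.4291/(1+0.1096)^2 = 11.7194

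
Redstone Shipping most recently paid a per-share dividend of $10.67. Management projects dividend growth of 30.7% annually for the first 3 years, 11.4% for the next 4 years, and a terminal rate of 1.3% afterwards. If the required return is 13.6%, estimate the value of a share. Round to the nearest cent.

$228.33

Three-stage DDM. Project D₁…D_7; terminal Gordon value at t=7 with g = 0.013; discount at r = 0.136.
D_1 = 13.9457
D_2 = 18.2270
D_3 = 23.8227
D_4 = 26.5385
D_5 = 29.5639
D_6 = 32.9342
D_7 = 36.6887
TV_7 = 37.1656/(0.136−0.013) = 302.1595
P₀ = Σ Dₜ/(1+r)ᵗ + TV_7/(1+r)^7 = 228.3262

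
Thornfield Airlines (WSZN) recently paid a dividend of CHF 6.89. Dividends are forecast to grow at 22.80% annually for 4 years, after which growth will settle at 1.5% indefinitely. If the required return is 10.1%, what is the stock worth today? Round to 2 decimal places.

CHF 162.32

Two-stage DDM. Project D₁…D_4 at 0.228, terminal growth 0.015, discount at r = 0.101.
D_1 = 8.4609
D_2 = 10.3900
D_3 = 12.7589
D_4 = 15.6680
Terminal value at t=4: TV = D_5/(r−g) = 15.9030/(0.101−0.015) = 184.9185
P₀ = 8.4609/(1+0.101)^1 + 10.3900/(1+0.101)^2 + 12.7589/(1+0.101)^3 + 15.6680/(1+0.101)^4 + 184.9185/(1+0.101)^4 = 162.3220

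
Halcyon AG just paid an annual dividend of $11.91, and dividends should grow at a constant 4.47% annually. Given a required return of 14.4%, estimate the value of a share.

$125.30

Gordon growth model: P₀ = D₁/(r − g). D₁ = 11.91 × (1 + 0.0447) = 12.4424.
P₀ = 12.4424 / (0.144 − 0.0447) = 12.4424 / 0.0993 = 125.3009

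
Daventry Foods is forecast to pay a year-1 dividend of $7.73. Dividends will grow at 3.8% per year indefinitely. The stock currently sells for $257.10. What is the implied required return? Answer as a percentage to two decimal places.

6.81%

Rearranging the constant-growth DDM: r = D₁/P₀ + g.
r = 7.7300 / 257.10 + 0.038 = 0.03007 + 0.038 = 0.06807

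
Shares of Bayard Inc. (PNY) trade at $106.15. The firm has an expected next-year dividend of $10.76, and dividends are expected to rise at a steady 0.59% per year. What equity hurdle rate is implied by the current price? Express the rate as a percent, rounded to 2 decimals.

10.73%

Rearranging the constant-growth DDM: r = D₁/P₀ + g.
r = 10.7600 / 106.15 + 0.0059 = 0.10137 + 0.0059 = 0.10727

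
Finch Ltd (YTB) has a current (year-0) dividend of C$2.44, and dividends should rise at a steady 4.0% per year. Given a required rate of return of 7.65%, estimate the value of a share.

C$69.52

Gordon growth model: P₀ = D₁/(r − g). D₁ = 2.44 × (1 + 0.04) = 2.5376.
P₀ = 2.5376 / (0.0765 − 0.04) = 2.5376 / 0.0365 = 69.5233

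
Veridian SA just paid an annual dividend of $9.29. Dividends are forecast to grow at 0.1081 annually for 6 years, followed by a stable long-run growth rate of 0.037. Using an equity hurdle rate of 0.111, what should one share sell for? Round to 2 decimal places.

$183.39

Two-stage DDM. Project D₁…D_6 at 0.1081, terminal growth 0.037, discount at r = 0.111.
D_1 = 10.2942
D_2 = 11.4071
D_3 = 12.6402
D_4 = 14.0066
D_5 = 15.5207
D_6 = 17.1985
Terminal value at t=6: TV = D_7/(r−g) = 17.8348/(0.111−0.037) = 241.0108
P₀ = 10.2942/(1+0.111)^1 + 11.4071/(1+0.111)^2 + 12.6402/(1+0.111)^3 + 14.0066/(1+0.111)^4 + 15.5207/(1+0.111)^5 + 17.1985/(1+0.111)^6 + 241.0108/(1+0.111)^6 = 183.3929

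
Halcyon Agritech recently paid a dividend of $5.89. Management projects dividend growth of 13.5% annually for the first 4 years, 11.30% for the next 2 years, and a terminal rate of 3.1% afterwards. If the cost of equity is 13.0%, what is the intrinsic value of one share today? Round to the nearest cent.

Three-stage DDM. Project D₁…D_6; terminal Gordon value at t=6 with g = 0.031; discount at r = 0.13.
D_1 = 6.6851
D_2 = 7.5876
D_3 = 8.6120
D_4 = 9.7746
D_5 = 10.8791
D_6 = 12.1085
TV_6 = 12.4838/(0.13−0.031) = 126.0993
P₀ = Σ Dₜ/(1+r)ᵗ + TV_6/(1+r)^6 = 96.1103

$96.11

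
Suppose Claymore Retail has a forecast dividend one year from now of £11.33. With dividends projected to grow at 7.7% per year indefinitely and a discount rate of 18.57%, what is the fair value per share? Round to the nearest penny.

Gordon growth model: P₀ = D₁/(r − g), with D₁ = 11.33 given directly.
P₀ = 11.3300 / (0.1857 − 0.077) = 11.3300 / 0.1087 = 104.2318

£104.23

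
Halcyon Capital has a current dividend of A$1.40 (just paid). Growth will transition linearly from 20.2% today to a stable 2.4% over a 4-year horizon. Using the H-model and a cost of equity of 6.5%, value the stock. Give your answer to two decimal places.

A$47.12

H-model: P₀ = D₀[(1+g_L) + H(g_S−g_L)]/(r−g_L), with H = 4/2 = 2.
P₀ = 1.40 × [(1+0.024) + 2×(0.202−0.024)] / (0.065−0.024)
   = 1.40 × 1.3800 / 0.041 = 47.1220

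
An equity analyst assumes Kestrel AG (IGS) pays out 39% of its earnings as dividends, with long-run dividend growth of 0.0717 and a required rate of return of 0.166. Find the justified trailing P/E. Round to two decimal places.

Justified trailing P/E = b(1+g)/(r−g) = 0.39×(1+0.0717)/(0.166−0.0717) = 4.4323

4.43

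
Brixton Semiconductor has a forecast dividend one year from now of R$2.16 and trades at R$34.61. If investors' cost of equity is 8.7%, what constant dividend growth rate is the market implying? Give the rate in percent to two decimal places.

From P₀ = D₁/(r − g), the implied growth is g = r − D₁/P₀.
g = 0.087 − 2.16/34.61 = 0.087 − 0.06241 = 0.02459

2.46%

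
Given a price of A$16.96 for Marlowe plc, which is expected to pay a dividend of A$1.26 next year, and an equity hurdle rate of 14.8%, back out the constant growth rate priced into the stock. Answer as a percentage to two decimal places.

7.37%

From P₀ = D₁/(r − g), the implied growth is g = r − D₁/P₀.
g = 0.148 − 1.26/16.96 = 0.148 − 0.07429 = 0.07371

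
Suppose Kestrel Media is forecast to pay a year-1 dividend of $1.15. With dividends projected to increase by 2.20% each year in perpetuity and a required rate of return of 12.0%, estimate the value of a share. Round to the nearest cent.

$11.73

Gordon growth model: P₀ = D₁/(r − g), with D₁ = 1.15 given directly.
P₀ = 1.1500 / (0.12 − 0.022) = 1.1500 / 0.098 = 11.7347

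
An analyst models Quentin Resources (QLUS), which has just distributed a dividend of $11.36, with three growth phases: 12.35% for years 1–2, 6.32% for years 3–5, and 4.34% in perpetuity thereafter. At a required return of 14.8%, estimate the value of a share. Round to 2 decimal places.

$136.26

Three-stage DDM. Project D₁…D_5; terminal Gordon value at t=5 with g = 0.0434; discount at r = 0.148.
D_1 = 12.7630
D_2 = 14.3392
D_3 = 15.2454
D_4 = 16.2089
D_5 = 17.2333
TV_5 = 17.9813/(0.148−0.0434) = 171.9050
P₀ = Σ Dₜ/(1+r)ᵗ + TV_5/(1+r)^5 = 136.2639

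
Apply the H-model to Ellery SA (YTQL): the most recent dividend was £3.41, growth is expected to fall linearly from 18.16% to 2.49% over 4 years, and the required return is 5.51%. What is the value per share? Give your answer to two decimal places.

H-model: P₀ = D₀[(1+g_L) + H(g_S−g_L)]/(r−g_L), with H = 4/2 = 2.
P₀ = 3.41 × [(1+0.0249) + 2×(0.1816−0.0249)] / (0.0551−0.0249)
   = 3.41 × 1.3383 / 0.0302 = 151.1127

£151.11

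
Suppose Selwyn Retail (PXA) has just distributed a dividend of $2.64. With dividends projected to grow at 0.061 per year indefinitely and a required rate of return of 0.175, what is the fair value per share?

$24.57

Gordon growth model: P₀ = D₁/(r − g). D₁ = 2.64 × (1 + 0.061) = 2.8010.
P₀ = 2.8010 / (0.175 − 0.061) = 2.8010 / 0.114 = 24.5705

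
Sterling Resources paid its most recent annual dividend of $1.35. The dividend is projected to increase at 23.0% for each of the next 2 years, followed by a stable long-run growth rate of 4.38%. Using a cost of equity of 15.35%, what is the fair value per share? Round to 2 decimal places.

Two-stage DDM. Project D₁…D_2 at 0.23, terminal growth 0.0438, discount at r = 0.1535.
D_1 = 1.6605
D_2 = 2.0424
Terminal value at t=2: TV = D_3/(r−g) = 2.1319/(0.1535−0.0438) = 19.4337
P₀ = 1.6605/(1+0.1535)^1 + 2.0424/(1+0.1535)^2 + 19.4337/(1+0.1535)^2 = 17.5801

$17.58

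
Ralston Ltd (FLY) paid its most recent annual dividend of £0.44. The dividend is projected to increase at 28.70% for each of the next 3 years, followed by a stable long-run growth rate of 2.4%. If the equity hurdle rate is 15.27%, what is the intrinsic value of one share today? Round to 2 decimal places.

£6.52

Two-stage DDM. Project D₁…D_3 at 0.287, terminal growth 0.024, discount at r = 0.1527.
D_1 = 0.5663
D_2 = 0.7288
D_3 = 0.9380
Terminal value at t=3: TV = D_4/(r−g) = 0.9605/(0.1527−0.024) = 7.4629
P₀ = 0.5663/(1+0.1527)^1 + 0.7288/(1+0.1527)^2 + 0.9380/(1+0.1527)^3 + 7.4629/(1+0.1527)^3 = 6.5248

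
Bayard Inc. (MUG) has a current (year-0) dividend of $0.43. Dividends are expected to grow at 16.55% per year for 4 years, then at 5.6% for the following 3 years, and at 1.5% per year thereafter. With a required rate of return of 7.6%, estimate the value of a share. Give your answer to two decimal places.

Three-stage DDM. Project D₁…D_7; terminal Gordon value at t=7 with g = 0.015; discount at r = 0.076.
D_1 = 0.5012
D_2 = 0.5841
D_3 = 0.6808
D_4 = 0.7934
D_5 = 0.8379
D_6 = 0.8848
D_7 = 0.9343
TV_7 = 0.9484/(0.076−0.015) = 15.5470
P₀ = Σ Dₜ/(1+r)ᵗ + TV_7/(1+r)^7 = 13.1295

$13.13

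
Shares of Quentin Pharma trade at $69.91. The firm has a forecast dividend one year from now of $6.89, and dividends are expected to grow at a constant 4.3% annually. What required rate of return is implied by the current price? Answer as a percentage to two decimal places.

14.16%

Rearranging the constant-growth DDM: r = D₁/P₀ + g.
r = 6.8900 / 69.91 + 0.043 = 0.09856 + 0.043 = 0.14156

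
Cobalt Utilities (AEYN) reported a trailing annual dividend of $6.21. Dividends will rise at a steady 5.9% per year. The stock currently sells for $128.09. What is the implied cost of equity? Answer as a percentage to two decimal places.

11.03%

Rearranging the constant-growth DDM: r = D₁/P₀ + g.
D₁ = 6.21 × (1 + 0.059) = 6.5764.
r = 6.5764 / 128.09 + 0.059 = 0.05134 + 0.059 = 0.11034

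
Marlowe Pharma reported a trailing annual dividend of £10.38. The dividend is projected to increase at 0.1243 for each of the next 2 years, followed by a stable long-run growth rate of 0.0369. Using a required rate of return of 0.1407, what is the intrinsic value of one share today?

Two-stage DDM. Project D₁…D_2 at 0.1243, terminal growth 0.0369, discount at r = 0.1407.
D_1 = 11.6702
D_2 = 13.1208
Terminal value at t=2: TV = D_3/(r−g) = 13.6050/(0.1407−0.0369) = 131.0694
P₀ = 11.6702/(1+0.1407)^1 + 13.1208/(1+0.1407)^2 + 131.0694/(1+0.1407)^2 = 121.0443

£121.04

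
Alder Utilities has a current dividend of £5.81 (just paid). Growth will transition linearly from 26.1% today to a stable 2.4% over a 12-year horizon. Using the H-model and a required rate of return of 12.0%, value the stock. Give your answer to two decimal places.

H-model: P₀ = D₀[(1+g_L) + H(g_S−g_L)]/(r−g_L), with H = 12/2 = 6.
P₀ = 5.81 × [(1+0.024) + 6×(0.261−0.024)] / (0.12−0.024)
   = 5.81 × 2.4460 / 0.096 = 148.0340

£148.03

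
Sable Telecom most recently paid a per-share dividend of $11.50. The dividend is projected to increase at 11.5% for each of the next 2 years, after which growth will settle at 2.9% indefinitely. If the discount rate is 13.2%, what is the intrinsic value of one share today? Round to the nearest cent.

Two-stage DDM. Project D₁…D_2 at 0.115, terminal growth 0.029, discount at r = 0.132.
D_1 = 12.8225
D_2 = 14.2971
Terminal value at t=2: TV = D_3/(r−g) = 14.7117/(0.132−0.029) = 142.8321
P₀ = 12.8225/(1+0.132)^1 + 14.2971/(1+0.132)^2 + 142.8321/(1+0.132)^2 = 133.9480

$133.95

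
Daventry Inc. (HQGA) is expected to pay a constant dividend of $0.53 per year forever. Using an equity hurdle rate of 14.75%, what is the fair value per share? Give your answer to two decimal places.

$3.59

Zero-growth DDM (perpetuity): P₀ = D/r = 0.53 / 0.1475 = 3.5932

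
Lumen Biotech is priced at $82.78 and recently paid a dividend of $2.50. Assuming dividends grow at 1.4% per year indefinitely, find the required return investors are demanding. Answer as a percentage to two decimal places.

Rearranging the constant-growth DDM: r = D₁/P₀ + g.
D₁ = 2.50 × (1 + 0.014) = 2.5350.
r = 2.5350 / 82.78 + 0.014 = 0.03062 + 0.014 = 0.04462

4.46%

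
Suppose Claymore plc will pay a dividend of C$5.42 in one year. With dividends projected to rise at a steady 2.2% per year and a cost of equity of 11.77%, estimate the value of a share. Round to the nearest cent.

Gordon growth model: P₀ = D₁/(r − g), with D₁ = 5.42 given directly.
P₀ = 5.4200 / (0.1177 − 0.022) = 5.4200 / 0.0957 = 56.6353

C$56.64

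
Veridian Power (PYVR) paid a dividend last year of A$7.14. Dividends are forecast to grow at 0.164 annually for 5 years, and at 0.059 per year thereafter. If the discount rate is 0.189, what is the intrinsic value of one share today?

A$85.81

Two-stage DDM. Project D₁…D_5 at 0.164, terminal growth 0.059, discount at r = 0.189.
D_1 = 8.3110
D_2 = 9.6740
D_3 = 11.2605
D_4 = 13.1072
D_5 = 15.2568
Terminal value at t=5: TV = D_6/(r−g) = 16.1569/(0.189−0.059) = 124.2841
P₀ = 8.3110/(1+0.189)^1 + 9.6740/(1+0.189)^2 + 11.2605/(1+0.189)^3 + 13.1072/(1+0.189)^4 + 15.2568/(1+0.189)^5 + 124.2841/(1+0.189)^5 = 85.8108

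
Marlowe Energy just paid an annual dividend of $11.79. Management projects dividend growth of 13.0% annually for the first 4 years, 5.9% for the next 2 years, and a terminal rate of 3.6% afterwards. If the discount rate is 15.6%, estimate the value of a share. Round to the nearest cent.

Three-stage DDM. Project D₁…D_6; terminal Gordon value at t=6 with g = 0.036; discount at r = 0.156.
D_1 = 13.3227
D_2 = 15.0547
D_3 = 17.0118
D_4 = 19.2233
D_5 = 20.3575
D_6 = 21.5585
TV_6 = 22.3347/(0.156−0.036) = 186.1221
P₀ = Σ Dₜ/(1+r)ᵗ + TV_6/(1+r)^6 = 141.4546

$141.45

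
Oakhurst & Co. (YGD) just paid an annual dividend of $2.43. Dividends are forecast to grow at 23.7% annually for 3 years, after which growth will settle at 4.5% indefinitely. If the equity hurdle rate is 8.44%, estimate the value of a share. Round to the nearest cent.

Two-stage DDM. Project D₁…D_3 at 0.237, terminal growth 0.045, discount at r = 0.0844.
D_1 = 3.0059
D_2 = 3.7183
D_3 = 4.5996
Terminal value at t=3: TV = D_4/(r−g) = 4.8065/(0.0844−0.045) = 121.9931
P₀ = 3.0059/(1+0.0844)^1 + 3.7183/(1+0.0844)^2 + 4.5996/(1+0.0844)^3 + 121.9931/(1+0.0844)^3 = 105.2090

$105.21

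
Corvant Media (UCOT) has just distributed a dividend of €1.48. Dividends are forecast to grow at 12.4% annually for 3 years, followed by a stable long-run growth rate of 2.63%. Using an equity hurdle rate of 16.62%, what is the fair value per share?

Two-stage DDM. Project D₁…D_3 at 0.124, terminal growth 0.0263, discount at r = 0.1662.
D_1 = 1.6635
D_2 = 1.8698
D_3 = 2.1017
Terminal value at t=3: TV = D_4/(r−g) = 2.1569/(0.1662−0.0263) = 15.4176
P₀ = 1.6635/(1+0.1662)^1 + 1.8698/(1+0.1662)^2 + 2.1017/(1+0.1662)^3 + 15.4176/(1+0.1662)^3 = 13.8471

€13.85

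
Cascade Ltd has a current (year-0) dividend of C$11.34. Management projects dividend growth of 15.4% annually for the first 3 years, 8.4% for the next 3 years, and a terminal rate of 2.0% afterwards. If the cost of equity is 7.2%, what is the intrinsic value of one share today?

Three-stage DDM. Project D₁…D_6; terminal Gordon value at t=6 with g = 0.02; discount at r = 0.072.
D_1 = 13.0864
D_2 = 15.1017
D_3 = 17.4273
D_4 = 18.8912
D_5 = 20.4781
D_6 = 22.1982
TV_6 = 22.6422/(0.072−0.02) = 435.4268
P₀ = Σ Dₜ/(1+r)ᵗ + TV_6/(1+r)^6 = 369.8020

C$369.80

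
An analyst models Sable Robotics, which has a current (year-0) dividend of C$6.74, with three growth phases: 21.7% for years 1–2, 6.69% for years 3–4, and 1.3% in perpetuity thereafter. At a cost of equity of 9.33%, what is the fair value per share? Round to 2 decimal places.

C$132.29

Three-stage DDM. Project D₁…D_4; terminal Gordon value at t=4 with g = 0.013; discount at r = 0.0933.
D_1 = 8.2026
D_2 = 9.9825
D_3 = 10.6504
D_4 = 11.3629
TV_4 = 11.5106/(0.0933−0.013) = 143.3449
P₀ = Σ Dₜ/(1+r)ᵗ + TV_4/(1+r)^4 = 132.2855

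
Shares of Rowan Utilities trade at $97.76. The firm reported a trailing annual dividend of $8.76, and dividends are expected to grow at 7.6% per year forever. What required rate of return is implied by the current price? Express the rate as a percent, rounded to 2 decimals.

17.24%

Rearranging the constant-growth DDM: r = D₁/P₀ + g.
D₁ = 8.76 × (1 + 0.076) = 9.4258.
r = 9.4258 / 97.76 + 0.076 = 0.09642 + 0.076 = 0.17242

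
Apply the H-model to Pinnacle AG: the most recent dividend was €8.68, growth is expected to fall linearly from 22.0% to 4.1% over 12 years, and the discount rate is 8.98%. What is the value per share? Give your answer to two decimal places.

€376.19

H-model: P₀ = D₀[(1+g_L) + H(g_S−g_L)]/(r−g_L), with H = 12/2 = 6.
P₀ = 8.68 × [(1+0.041) + 6×(0.22−0.041)] / (0.0898−0.041)
   = 8.68 × 2.1150 / 0.0488 = 376.1926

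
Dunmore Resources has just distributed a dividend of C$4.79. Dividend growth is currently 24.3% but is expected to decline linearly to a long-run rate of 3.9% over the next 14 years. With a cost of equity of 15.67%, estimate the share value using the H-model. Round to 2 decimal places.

H-model: P₀ = D₀[(1+g_L) + H(g_S−g_L)]/(r−g_L), with H = 14/2 = 7.
P₀ = 4.79 × [(1+0.039) + 7×(0.243−0.039)] / (0.1567−0.039)
   = 4.79 × 2.4670 / 0.1177 = 100.3987

C$100.40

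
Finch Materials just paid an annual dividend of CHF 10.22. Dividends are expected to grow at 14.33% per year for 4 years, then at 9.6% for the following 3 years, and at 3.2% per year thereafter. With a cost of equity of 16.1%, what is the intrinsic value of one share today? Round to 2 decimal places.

Three-stage DDM. Project D₁…D_7; terminal Gordon value at t=7 with g = 0.032; discount at r = 0.161.
D_1 = 11.6845
D_2 = 13.3589
D_3 = 15.2733
D_4 = 17.4619
D_5 = 19.1383
D_6 = 20.9755
D_7 = 22.9892
TV_7 = 23.7248/(0.161−0.032) = 183.9134
P₀ = Σ Dₜ/(1+r)ᵗ + TV_7/(1+r)^7 = 129.7511

CHF 129.75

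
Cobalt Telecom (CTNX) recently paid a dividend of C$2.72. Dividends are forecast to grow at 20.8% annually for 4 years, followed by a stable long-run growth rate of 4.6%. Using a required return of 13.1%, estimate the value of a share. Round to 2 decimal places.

Two-stage DDM. Project D₁…D_4 at 0.208, terminal growth 0.046, discount at r = 0.131.
D_1 = 3.2858
D_2 = 3.9692
D_3 = 4.7948
D_4 = 5.7921
Terminal value at t=4: TV = D_5/(r−g) = 6.0585/(0.131−0.046) = 71.2770
P₀ = 3.2858/(1+0.131)^1 + 3.9692/(1+0.131)^2 + 4.7948/(1+0.131)^3 + 5.7921/(1+0.131)^4 + 71.2770/(1+0.131)^4 = 56.4234

C$56.42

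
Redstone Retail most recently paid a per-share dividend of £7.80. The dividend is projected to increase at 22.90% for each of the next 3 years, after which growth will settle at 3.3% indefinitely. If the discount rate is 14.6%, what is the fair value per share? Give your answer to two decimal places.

Two-stage DDM. Project D₁…D_3 at 0.229, terminal growth 0.033, discount at r = 0.146.
D_1 = 9.5862
D_2 = 11.7814
D_3 = 14.4794
Terminal value at t=3: TV = D_4/(r−g) = 14.9572/(0.146−0.033) = 132.3647
P₀ = 9.5862/(1+0.146)^1 + 11.7814/(1+0.146)^2 + 14.4794/(1+0.146)^3 + 132.3647/(1+0.146)^3 = 114.9026

£114.90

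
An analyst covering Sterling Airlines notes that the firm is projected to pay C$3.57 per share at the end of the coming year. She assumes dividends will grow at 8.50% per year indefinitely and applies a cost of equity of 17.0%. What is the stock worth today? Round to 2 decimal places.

C$42.00

Gordon growth model: P₀ = D₁/(r − g), with D₁ = 3.57 given directly.
P₀ = 3.5700 / (0.17 − 0.085) = 3.5700 / 0.085 = 42.0000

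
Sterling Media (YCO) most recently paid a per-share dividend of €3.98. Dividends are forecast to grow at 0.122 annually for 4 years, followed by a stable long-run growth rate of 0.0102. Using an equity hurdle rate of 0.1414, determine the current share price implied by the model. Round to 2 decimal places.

€43.87

Two-stage DDM. Project D₁…D_4 at 0.122, terminal growth 0.0102, discount at r = 0.1414.
D_1 = 4.4656
D_2 = 5.0104
D_3 = 5.6216
D_4 = 6.3075
Terminal value at t=4: TV = D_5/(r−g) = 6.3718/(0.1414−0.0102) = 48.5655
P₀ = 4.4656/(1+0.1414)^1 + 5.0104/(1+0.1414)^2 + 5.6216/(1+0.1414)^3 + 6.3075/(1+0.1414)^4 + 48.5655/(1+0.1414)^4 = 43.8688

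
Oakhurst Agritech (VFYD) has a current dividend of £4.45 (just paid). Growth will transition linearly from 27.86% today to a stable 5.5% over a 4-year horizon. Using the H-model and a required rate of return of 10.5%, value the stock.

H-model: P₀ = D₀[(1+g_L) + H(g_S−g_L)]/(r−g_L), with H = 4/2 = 2.
P₀ = 4.45 × [(1+0.055) + 2×(0.2786−0.055)] / (0.105−0.055)
   = 4.45 × 1.5022 / 0.05 = 133.6958

£133.70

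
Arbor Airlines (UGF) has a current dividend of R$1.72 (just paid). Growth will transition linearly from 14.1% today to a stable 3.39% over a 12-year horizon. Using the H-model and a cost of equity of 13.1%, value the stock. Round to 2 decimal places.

R$29.70

H-model: P₀ = D₀[(1+g_L) + H(g_S−g_L)]/(r−g_L), with H = 12/2 = 6.
P₀ = 1.72 × [(1+0.0339) + 6×(0.141−0.0339)] / (0.131−0.0339)
   = 1.72 × 1.6765 / 0.0971 = 29.6970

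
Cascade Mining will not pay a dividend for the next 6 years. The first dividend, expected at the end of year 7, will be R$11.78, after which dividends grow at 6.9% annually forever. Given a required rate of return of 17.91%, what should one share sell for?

R$39.82

Deferred-dividend DDM. At t=6 the remaining stream is a growing perpetuity with first payment D_7 = 11.78.
V_6 = D_7/(r−g) = 11.78/(0.1791−0.069) = 106.9936
P₀ = V_6/(1+r)^6 = 106.9936/(1+0.1791)^6 = 39.8157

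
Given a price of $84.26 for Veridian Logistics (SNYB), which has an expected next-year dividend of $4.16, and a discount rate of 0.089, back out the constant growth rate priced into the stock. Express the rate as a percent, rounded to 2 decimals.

3.96%

From P₀ = D₁/(r − g), the implied growth is g = r − D₁/P₀.
g = 0.089 − 4.16/84.26 = 0.089 − 0.04937 = 0.03963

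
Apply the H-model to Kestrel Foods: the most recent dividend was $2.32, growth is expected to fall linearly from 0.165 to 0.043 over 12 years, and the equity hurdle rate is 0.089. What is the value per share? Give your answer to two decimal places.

$89.52

H-model: P₀ = D₀[(1+g_L) + H(g_S−g_L)]/(r−g_L), with H = 12/2 = 6.
P₀ = 2.32 × [(1+0.043) + 6×(0.165−0.043)] / (0.089−0.043)
   = 2.32 × 1.7750 / 0.046 = 89.5217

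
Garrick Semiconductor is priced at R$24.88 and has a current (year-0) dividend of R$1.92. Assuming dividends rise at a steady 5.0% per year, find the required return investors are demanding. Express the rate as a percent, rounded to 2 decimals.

Rearranging the constant-growth DDM: r = D₁/P₀ + g.
D₁ = 1.92 × (1 + 0.05) = 2.0160.
r = 2.0160 / 24.88 + 0.05 = 0.08103 + 0.05 = 0.13103

13.10%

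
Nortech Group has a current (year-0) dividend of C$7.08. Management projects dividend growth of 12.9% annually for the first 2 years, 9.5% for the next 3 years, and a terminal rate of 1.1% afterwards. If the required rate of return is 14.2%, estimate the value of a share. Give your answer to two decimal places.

C$80.09

Three-stage DDM. Project D₁…D_5; terminal Gordon value at t=5 with g = 0.011; discount at r = 0.142.
D_1 = 7.9933
D_2 = 9.0245
D_3 = 9.8818
D_4 = 10.8206
D_5 = 11.8485
TV_5 = 11.9788/(0.142−0.011) = 91.4415
P₀ = Σ Dₜ/(1+r)ᵗ + TV_5/(1+r)^5 = 80.0934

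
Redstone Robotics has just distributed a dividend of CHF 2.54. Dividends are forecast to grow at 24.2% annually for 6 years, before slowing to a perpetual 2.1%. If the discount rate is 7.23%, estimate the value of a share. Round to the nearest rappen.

Two-stage DDM. Project D₁…D_6 at 0.242, terminal growth 0.021, discount at r = 0.0723.
D_1 = 3.1547
D_2 = 3.9181
D_3 = 4.8663
D_4 = 6.0439
D_5 = 7.5066
D_6 = 9.3232
Terminal value at t=6: TV = D_7/(r−g) = 9.5189/(0.0723−0.021) = 185.5546
P₀ = 3.1547/(1+0.0723)^1 + 3.9181/(1+0.0723)^2 + 4.8663/(1+0.0723)^3 + 6.0439/(1+0.0723)^4 + 7.5066/(1+0.0723)^5 + 9.3232/(1+0.0723)^6 + 185.5546/(1+0.0723)^6 = 148.3558

CHF 148.36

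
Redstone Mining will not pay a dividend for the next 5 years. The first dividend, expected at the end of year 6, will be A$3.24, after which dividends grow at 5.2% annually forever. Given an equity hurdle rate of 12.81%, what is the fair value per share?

A$23.30

Deferred-dividend DDM. At t=5 the remaining stream is a growing perpetuity with first payment D_6 = 3.24.
V_5 = D_6/(r−g) = 3.24/(0.1281−0.052) = 42.5756
P₀ = V_5/(1+r)^5 = 42.5756/(1+0.1281)^5 = 23.3036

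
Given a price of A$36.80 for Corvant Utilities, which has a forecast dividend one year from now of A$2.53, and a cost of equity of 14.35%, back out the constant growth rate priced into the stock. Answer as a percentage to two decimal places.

7.47%

From P₀ = D₁/(r − g), the implied growth is g = r − D₁/P₀.
g = 0.1435 − 2.53/36.80 = 0.1435 − 0.06875 = 0.07475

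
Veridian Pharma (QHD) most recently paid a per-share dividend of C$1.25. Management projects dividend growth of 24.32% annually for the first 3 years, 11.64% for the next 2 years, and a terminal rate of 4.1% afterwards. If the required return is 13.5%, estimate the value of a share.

Three-stage DDM. Project D₁…D_5; terminal Gordon value at t=5 with g = 0.041; discount at r = 0.135.
D_1 = 1.5540
D_2 = 1.9319
D_3 = 2.4018
D_4 = 2.6813
D_5 = 2.9935
TV_5 = 3.1162/(0.135−0.041) = 33.1509
P₀ = Σ Dₜ/(1+r)ᵗ + TV_5/(1+r)^5 = 25.3166

C$25.32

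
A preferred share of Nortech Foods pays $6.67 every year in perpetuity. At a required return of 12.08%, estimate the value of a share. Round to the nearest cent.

$55.22

Zero-growth DDM (perpetuity): P₀ = D/r = 6.67 / 0.1208 = 55.2152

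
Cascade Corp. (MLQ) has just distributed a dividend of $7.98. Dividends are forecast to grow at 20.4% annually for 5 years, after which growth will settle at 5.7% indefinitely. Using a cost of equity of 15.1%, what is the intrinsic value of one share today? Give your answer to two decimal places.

$158.15

Two-stage DDM. Project D₁…D_5 at 0.204, terminal growth 0.057, discount at r = 0.151.
D_1 = 9.6079
D_2 = 11.5679
D_3 = 13.9278
D_4 = 16.7691
D_5 = 20.1900
Terminal value at t=5: TV = D_6/(r−g) = 21.3408/(0.151−0.057) = 227.0296
P₀ = 9.6079/(1+0.151)^1 + 11.5679/(1+0.151)^2 + 13.9278/(1+0.151)^3 + 16.7691/(1+0.151)^4 + 20.1900/(1+0.151)^5 + 227.0296/(1+0.151)^5 = 158.1465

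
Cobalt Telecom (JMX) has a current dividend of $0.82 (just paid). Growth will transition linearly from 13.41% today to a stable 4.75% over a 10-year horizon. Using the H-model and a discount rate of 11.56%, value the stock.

$17.83

H-model: P₀ = D₀[(1+g_L) + H(g_S−g_L)]/(r−g_L), with H = 10/2 = 5.
P₀ = 0.82 × [(1+0.0475) + 5×(0.1341−0.0475)] / (0.1156−0.0475)
   = 0.82 × 1.4805 / 0.0681 = 17.8269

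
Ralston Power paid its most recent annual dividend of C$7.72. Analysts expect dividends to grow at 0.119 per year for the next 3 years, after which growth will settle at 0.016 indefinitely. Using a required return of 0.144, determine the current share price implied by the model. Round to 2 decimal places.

C$79.51

Two-stage DDM. Project D₁…D_3 at 0.119, terminal growth 0.016, discount at r = 0.144.
D_1 = 8.6387
D_2 = 9.6667
D_3 = 10.8170
Terminal value at t=3: TV = D_4/(r−g) = 10.9901/(0.144−0.016) = 85.8601
P₀ = 8.6387/(1+0.144)^1 + 9.6667/(1+0.144)^2 + 10.8170/(1+0.144)^3 + 85.8601/(1+0.144)^3 = 79.5098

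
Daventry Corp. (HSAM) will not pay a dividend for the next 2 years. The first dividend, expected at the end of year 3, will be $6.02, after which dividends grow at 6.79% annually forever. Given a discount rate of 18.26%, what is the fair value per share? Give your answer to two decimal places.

$37.53

Deferred-dividend DDM. At t=2 the remaining stream is a growing perpetuity with first payment D_3 = 6.02.
V_2 = D_3/(r−g) = 6.02/(0.1826−0.0679) = 52.4847
P₀ = V_2/(1+r)^2 = 52.4847/(1+0.1826)^2 = 37.5282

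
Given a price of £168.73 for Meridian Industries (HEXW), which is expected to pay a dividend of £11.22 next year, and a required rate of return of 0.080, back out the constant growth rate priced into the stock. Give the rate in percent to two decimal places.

From P₀ = D₁/(r − g), the implied growth is g = r − D₁/P₀.
g = 0.08 − 11.22/168.73 = 0.08 − 0.06650 = 0.01350

1.35%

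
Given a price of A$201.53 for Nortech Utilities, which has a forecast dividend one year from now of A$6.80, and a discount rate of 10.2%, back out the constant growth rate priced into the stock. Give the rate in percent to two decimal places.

From P₀ = D₁/(r − g), the implied growth is g = r − D₁/P₀.
g = 0.102 − 6.80/201.53 = 0.102 − 0.03374 = 0.06826

6.83%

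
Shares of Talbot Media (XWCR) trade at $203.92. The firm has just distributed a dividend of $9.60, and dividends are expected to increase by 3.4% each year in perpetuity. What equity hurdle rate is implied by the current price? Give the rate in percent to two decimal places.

Rearranging the constant-growth DDM: r = D₁/P₀ + g.
D₁ = 9.60 × (1 + 0.034) = 9.9264.
r = 9.9264 / 203.92 + 0.034 = 0.04868 + 0.034 = 0.08268

8.27%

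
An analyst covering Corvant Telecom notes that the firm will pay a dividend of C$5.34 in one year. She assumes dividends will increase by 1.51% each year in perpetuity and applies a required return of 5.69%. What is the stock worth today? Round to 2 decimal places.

Gordon growth model: P₀ = D₁/(r − g), with D₁ = 5.34 given directly.
P₀ = 5.3400 / (0.0569 − 0.0151) = 5.3400 / 0.0418 = 127.7512

C$127.75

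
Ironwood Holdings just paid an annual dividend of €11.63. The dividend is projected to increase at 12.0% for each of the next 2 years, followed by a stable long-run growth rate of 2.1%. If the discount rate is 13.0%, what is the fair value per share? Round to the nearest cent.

€129.97

Two-stage DDM. Project D₁…D_2 at 0.12, terminal growth 0.021, discount at r = 0.13.
D_1 = 13.0256
D_2 = 14.5887
Terminal value at t=2: TV = D_3/(r−g) = 14.8950/(0.13−0.021) = 136.6517
P₀ = 13.0256/(1+0.13)^1 + 14.5887/(1+0.13)^2 + 136.6517/(1+0.13)^2 = 129.9705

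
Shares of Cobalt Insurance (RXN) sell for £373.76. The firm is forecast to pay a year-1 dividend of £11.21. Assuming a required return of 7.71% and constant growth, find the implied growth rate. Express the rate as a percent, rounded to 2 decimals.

4.71%

From P₀ = D₁/(r − g), the implied growth is g = r − D₁/P₀.
g = 0.0771 − 11.21/373.76 = 0.0771 − 0.02999 = 0.04711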